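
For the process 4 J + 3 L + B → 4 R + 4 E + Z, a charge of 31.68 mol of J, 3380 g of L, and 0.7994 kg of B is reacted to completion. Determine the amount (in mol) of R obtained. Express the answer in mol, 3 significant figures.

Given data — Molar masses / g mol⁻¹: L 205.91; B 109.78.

21.9 mol

n(J) = 31.68 mol
n(L) = 3380 / 205.91 = 16.41 mol
n(B) = 0.7994×1000 / 109.78 = 7.282 mol
n/ν for J = 31.68/4 = 7.920
n/ν for L = 16.41/3 = 5.470
n/ν for B = 7.282/1 = 7.282
Smallest n/ν is L → limiting reagent.
n(R) = (4/3) × 16.41 = 21.88 mol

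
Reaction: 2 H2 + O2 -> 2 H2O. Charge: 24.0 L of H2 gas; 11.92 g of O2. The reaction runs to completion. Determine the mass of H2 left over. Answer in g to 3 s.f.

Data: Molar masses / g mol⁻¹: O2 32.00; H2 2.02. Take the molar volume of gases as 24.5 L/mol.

n(H2) = 24.00 / 24.5 = 0.9796 mol
n(O2) = 11.92 / 32.00 = 0.3725 mol
n/ν for H2 = 0.9796/2 = 0.4898
n/ν for O2 = 0.3725/1 = 0.3725
Smallest n/ν is O2 → limiting reagent.
H2 consumed = (2/1) × 0.3725 = 0.7450 mol
H2 remaining = 0.9796 − 0.7450 = 0.2346 mol
mass = 0.2346 × 2.02 = 0.4739 g

0.474 g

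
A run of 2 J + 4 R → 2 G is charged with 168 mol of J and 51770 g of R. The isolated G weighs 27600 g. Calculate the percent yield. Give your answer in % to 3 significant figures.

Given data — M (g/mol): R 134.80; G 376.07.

43.7 %

n(J) = 168.0 mol
n(R) = 51770 / 134.80 = 384.1 mol
n/ν → J: 84.00, R: 96.03; J is limiting.
theoretical n(G) = (2/2) × 168.0 = 168.0 mol → 63180 g
% yield = 27600 / 63180 × 100 = 43.68 %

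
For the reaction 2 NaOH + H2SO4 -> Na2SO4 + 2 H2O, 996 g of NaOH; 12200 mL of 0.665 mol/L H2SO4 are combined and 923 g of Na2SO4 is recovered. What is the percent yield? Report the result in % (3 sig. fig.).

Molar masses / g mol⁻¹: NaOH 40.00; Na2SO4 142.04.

n(NaOH) = 996.0 / 40.00 = 24.90 mol
n(H2SO4) = 0.665 × 12200/1000 = 8.113 mol
n/ν for NaOH = 24.90/2 = 12.45
n/ν for H2SO4 = 8.113/1 = 8.113
Smallest n/ν is H2SO4 → limiting reagent.
theoretical n(Na2SO4) = (1/1) × 8.113 = 8.113 mol → 1152 g
% yield = 923 / 1152 × 100 = 80.12 %

80.1 %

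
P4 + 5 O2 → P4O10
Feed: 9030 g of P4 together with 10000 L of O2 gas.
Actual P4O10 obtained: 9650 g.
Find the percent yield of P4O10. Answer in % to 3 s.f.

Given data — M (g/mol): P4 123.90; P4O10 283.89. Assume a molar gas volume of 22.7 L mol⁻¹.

46.6 %

n(P4) = 9030 / 123.90 = 72.88 mol
n(O2) = 10000 / 22.7 = 440.5 mol
n/ν → P4: 72.88, O2: 88.10; P4 is limiting.
theoretical n(P4O10) = (1/1) × 72.88 = 72.88 mol → 20690 g
% yield = 9650 / 20690 × 100 = 46.64 %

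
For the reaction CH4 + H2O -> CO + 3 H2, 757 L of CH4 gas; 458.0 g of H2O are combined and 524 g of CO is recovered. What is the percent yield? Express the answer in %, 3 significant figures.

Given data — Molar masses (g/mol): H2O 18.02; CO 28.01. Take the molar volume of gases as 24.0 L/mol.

73.6 %

n(CH4) = 757.0 / 24.0 = 31.54 mol
n(H2O) = 458.0 / 18.02 = 25.42 mol
n/ν for CH4 = 31.54/1 = 31.54
n/ν for H2O = 25.42/1 = 25.42
Smallest n/ν is H2O → limiting reagent.
theoretical n(CO) = (1/1) × 25.42 = 25.42 mol → 712.0 g
% yield = 524 / 712.0 × 100 = 73.60 %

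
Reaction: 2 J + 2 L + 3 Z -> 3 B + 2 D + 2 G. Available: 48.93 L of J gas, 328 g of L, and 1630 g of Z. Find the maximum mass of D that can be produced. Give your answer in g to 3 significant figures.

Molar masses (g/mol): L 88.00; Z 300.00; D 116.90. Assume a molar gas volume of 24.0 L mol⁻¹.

n(J) = 48.93 / 24.0 = 2.039 mol
n(L) = 328.0 / 88.00 = 3.727 mol
n(Z) = 1630 / 300.00 = 5.433 mol
n/ν for J = 2.039/2 = 1.020
n/ν for L = 3.727/2 = 1.864
n/ν for Z = 5.433/3 = 1.811
Smallest n/ν is J → limiting reagent.
n(D) = (2/2) × 2.039 = 2.039 mol
mass = 2.039 × 116.90 = 238.4 g

238 g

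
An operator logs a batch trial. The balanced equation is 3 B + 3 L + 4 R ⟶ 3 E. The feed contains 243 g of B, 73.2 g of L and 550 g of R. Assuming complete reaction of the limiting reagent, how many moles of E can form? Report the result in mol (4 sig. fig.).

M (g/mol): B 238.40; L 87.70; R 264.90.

n(B) = 243.0 / 238.40 = 1.019 mol
n(L) = 73.20 / 87.70 = 0.8347 mol
n(R) = 550.0 / 264.90 = 2.076 mol
n/ν → B: 0.3397, L: 0.2782, R: 0.5190; L is limiting.
n(E) = (3/3) × 0.8347 = 0.8347 mol

0.8347 mol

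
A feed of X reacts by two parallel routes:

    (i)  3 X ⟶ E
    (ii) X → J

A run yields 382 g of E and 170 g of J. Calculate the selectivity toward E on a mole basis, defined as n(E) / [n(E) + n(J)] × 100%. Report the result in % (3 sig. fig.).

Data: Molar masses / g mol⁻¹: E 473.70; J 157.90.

42.8 %

n(E) = 382 / 473.70 = 0.8064 mol
n(J) = 170 / 157.90 = 1.077 mol
selectivity = 0.8064/(0.8064+1.077) × 100 = 42.82 %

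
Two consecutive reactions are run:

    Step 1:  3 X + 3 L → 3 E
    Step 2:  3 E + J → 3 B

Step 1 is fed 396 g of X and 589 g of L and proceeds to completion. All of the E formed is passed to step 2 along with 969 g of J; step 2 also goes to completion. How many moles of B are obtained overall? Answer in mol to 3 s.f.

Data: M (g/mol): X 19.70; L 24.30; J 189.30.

Step 1:
n(X) = 396.0 / 19.70 = 20.10 mol
n(L) = 589.0 / 24.30 = 24.24 mol
n/ν for X = 20.10/3 = 6.700
n/ν for L = 24.24/3 = 8.080
Smallest n/ν is X → limiting reagent.
n(E) produced = (3/3) × 20.10 = 20.10 mol
Step 2:
n(E) available = 20.10 mol
n(J) = 969.0 / 189.30 = 5.119 mol
n/ν for E = 20.10/3 = 6.700
n/ν for J = 5.119/1 = 5.119
Smallest n/ν is J → limiting reagent.
n(B) = (3/1) × 5.119 = 15.36 mol

15.4 mol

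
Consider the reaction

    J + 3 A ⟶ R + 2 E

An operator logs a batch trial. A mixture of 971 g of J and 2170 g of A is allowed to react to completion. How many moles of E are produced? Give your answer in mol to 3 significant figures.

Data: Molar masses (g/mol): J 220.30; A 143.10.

n(J) = 971.0 / 220.30 = 4.408 mol
n(A) = 2170 / 143.10 = 15.16 mol
n/ν for J = 4.408/1 = 4.408
n/ν for A = 15.16/3 = 5.053
Smallest n/ν is J → limiting reagent.
n(E) = (2/1) × 4.408 = 8.816 mol

8.82 mol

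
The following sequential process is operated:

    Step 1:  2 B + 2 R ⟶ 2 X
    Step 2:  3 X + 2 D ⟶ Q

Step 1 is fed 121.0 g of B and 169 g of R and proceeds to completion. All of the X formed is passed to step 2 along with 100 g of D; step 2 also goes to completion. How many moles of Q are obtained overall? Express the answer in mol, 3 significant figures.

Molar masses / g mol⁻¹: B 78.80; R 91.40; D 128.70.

Step 1:
n(B) = 121.0 / 78.80 = 1.536 mol
n(R) = 169.0 / 91.40 = 1.849 mol
n/ν for B = 1.536/2 = 0.7680
n/ν for R = 1.849/2 = 0.9245
Smallest n/ν is B → limiting reagent.
n(X) produced = (2/2) × 1.536 = 1.536 mol
Step 2:
n(X) available = 1.536 mol
n(D) = 100.0 / 128.70 = 0.7770 mol
n/ν for X = 1.536/3 = 0.5120
n/ν for D = 0.7770/2 = 0.3885
Smallest n/ν is D → limiting reagent.
n(Q) = (1/2) × 0.7770 = 0.3885 mol

0.389 mol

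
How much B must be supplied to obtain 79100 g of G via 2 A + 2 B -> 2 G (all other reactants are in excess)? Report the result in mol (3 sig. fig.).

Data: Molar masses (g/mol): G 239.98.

330 mol

n(G) = 79100 / 239.98 = 329.6 mol
n(B) = (2/2) × 329.6 = 329.6 mol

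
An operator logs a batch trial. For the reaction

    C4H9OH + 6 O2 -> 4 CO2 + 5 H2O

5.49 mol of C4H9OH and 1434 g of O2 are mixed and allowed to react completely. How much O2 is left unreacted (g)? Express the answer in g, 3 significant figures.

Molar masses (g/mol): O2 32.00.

n(C4H9OH) = 5.490 mol
n(O2) = 1434 / 32.00 = 44.81 mol
n/ν → C4H9OH: 5.490, O2: 7.468; C4H9OH is limiting.
O2 consumed = (6/1) × 5.490 = 32.94 mol
O2 remaining = 44.81 − 32.94 = 11.87 mol
mass = 11.87 × 32.00 = 379.8 g

380 g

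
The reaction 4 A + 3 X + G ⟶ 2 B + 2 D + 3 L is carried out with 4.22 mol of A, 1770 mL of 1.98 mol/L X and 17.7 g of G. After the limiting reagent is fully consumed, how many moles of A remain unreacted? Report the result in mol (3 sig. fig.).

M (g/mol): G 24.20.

1.29 mol

n(A) = 4.220 mol
n(X) = 1.98 × 1770/1000 = 3.505 mol
n(G) = 17.70 / 24.20 = 0.7314 mol
n/ν for A = 4.220/4 = 1.055
n/ν for X = 3.505/3 = 1.168
n/ν for G = 0.7314/1 = 0.7314
Smallest n/ν is G → limiting reagent.
A consumed = (4/1) × 0.7314 = 2.926 mol
A remaining = 4.220 − 2.926 = 1.294 mol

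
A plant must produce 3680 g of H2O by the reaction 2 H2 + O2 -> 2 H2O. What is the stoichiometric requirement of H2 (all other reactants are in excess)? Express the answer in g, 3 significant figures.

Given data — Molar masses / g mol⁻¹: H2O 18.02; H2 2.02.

n(H2O) = 3680 / 18.02 = 204.2 mol
n(H2) = (2/2) × 204.2 = 204.2 mol
mass = 204.2 × 2.02 = 412.5 g

413 g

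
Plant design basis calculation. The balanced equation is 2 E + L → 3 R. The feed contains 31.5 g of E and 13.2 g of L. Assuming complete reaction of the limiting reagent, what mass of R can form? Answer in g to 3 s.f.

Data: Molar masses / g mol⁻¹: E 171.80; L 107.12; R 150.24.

n(E) = 31.50 / 171.80 = 0.1834 mol
n(L) = 13.20 / 107.12 = 0.1232 mol
n/ν → E: 0.09170, L: 0.1232; E is limiting.
n(R) = (3/2) × 0.1834 = 0.2751 mol
mass = 0.2751 × 150.24 = 41.33 g

41.3 g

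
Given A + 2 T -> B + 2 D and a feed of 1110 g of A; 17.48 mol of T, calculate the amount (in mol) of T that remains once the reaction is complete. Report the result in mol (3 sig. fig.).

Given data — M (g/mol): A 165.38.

n(A) = 1110 / 165.38 = 6.712 mol
n(T) = 17.48 mol
n/ν for A = 6.712/1 = 6.712
n/ν for T = 17.48/2 = 8.740
Smallest n/ν is A → limiting reagent.
T consumed = (2/1) × 6.712 = 13.42 mol
T remaining = 17.48 − 13.42 = 4.060 mol

4.06 mol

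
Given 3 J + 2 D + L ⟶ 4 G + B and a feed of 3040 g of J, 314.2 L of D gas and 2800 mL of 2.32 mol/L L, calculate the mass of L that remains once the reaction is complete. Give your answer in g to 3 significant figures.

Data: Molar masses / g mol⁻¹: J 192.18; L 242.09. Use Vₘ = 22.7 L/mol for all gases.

296 g

n(J) = 3040 / 192.18 = 15.82 mol
n(D) = 314.2 / 22.7 = 13.84 mol
n(L) = 2.32 × 2800/1000 = 6.496 mol
n/ν for J = 15.82/3 = 5.273
n/ν for D = 13.84/2 = 6.920
n/ν for L = 6.496/1 = 6.496
Smallest n/ν is J → limiting reagent.
L consumed = (1/3) × 15.82 = 5.273 mol
L remaining = 6.496 − 5.273 = 1.223 mol
mass = 1.223 × 242.09 = 296.1 g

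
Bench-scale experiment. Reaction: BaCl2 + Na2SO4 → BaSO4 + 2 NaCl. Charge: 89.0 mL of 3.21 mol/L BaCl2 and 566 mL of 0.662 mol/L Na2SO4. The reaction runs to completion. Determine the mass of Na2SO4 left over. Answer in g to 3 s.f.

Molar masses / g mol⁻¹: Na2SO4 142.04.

n(BaCl2) = 3.21 × 89.00/1000 = 0.2857 mol
n(Na2SO4) = 0.662 × 566.0/1000 = 0.3747 mol
n/ν → BaCl2: 0.2857, Na2SO4: 0.3747; BaCl2 is limiting.
Na2SO4 consumed = (1/1) × 0.2857 = 0.2857 mol
Na2SO4 remaining = 0.3747 − 0.2857 = 0.08900 mol
mass = 0.08900 × 142.04 = 12.64 g

12.6 g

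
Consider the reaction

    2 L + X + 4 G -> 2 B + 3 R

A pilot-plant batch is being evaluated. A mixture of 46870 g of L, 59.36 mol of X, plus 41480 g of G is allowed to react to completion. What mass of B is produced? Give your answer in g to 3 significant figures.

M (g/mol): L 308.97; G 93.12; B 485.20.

n(L) = 46870 / 308.97 = 151.7 mol
n(X) = 59.36 mol
n(G) = 41480 / 93.12 = 445.4 mol
n/ν → L: 75.85, X: 59.36, G: 111.4; X is limiting.
n(B) = (2/1) × 59.36 = 118.7 mol
mass = 118.7 × 485.20 = 57590 g

57600 g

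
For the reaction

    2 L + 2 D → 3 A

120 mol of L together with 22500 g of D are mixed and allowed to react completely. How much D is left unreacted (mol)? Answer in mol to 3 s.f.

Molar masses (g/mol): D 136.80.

44.5 mol

n(L) = 120.0 mol
n(D) = 22500 / 136.80 = 164.5 mol
n/ν → L: 60.00, D: 82.25; L is limiting.
D consumed = (2/2) × 120.0 = 120.0 mol
D remaining = 164.5 − 120.0 = 44.50 mol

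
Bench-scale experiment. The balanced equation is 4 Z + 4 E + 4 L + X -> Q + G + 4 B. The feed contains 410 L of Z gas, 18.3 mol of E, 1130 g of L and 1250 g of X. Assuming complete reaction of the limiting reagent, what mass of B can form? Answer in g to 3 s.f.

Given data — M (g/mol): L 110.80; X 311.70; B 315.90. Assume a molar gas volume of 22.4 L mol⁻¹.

n(Z) = 410.0 / 22.4 = 18.30 mol
n(E) = 18.30 mol
n(L) = 1130 / 110.80 = 10.20 mol
n(X) = 1250 / 311.70 = 4.010 mol
n/ν for Z = 18.30/4 = 4.575
n/ν for E = 18.30/4 = 4.575
n/ν for L = 10.20/4 = 2.550
n/ν for X = 4.010/1 = 4.010
Smallest n/ν is L → limiting reagent.
n(B) = (4/4) × 10.20 = 10.20 mol
mass = 10.20 × 315.90 = 3222 g

3220 g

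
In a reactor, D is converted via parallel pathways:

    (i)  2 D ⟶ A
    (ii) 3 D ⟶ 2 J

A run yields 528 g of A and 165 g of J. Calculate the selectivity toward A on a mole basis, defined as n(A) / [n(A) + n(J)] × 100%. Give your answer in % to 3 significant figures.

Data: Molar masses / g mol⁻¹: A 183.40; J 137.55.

n(A) = 528 / 183.40 = 2.879 mol
n(J) = 165 / 137.55 = 1.200 mol
selectivity = 2.879/(2.879+1.200) × 100 = 70.58 %

70.6 %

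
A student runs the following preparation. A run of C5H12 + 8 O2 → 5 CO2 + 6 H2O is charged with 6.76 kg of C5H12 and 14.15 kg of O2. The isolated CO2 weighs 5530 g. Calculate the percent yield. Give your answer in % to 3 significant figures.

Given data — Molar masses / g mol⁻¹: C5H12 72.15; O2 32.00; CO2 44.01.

45.5 %

n(C5H12) = 6.760×1000 / 72.15 = 93.69 mol
n(O2) = 14.15×1000 / 32.00 = 442.2 mol
n/ν → C5H12: 93.69, O2: 55.28; O2 is limiting.
theoretical n(CO2) = (5/8) × 442.2 = 276.4 mol → 12160 g
% yield = 5530 / 12160 × 100 = 45.48 %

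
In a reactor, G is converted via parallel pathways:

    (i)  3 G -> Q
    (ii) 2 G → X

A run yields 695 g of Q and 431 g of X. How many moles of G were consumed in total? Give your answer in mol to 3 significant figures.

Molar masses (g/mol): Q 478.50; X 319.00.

7.06 mol

n(Q) = 695 / 478.50 = 1.452 mol
n(X) = 431 / 319.00 = 1.351 mol
n(G) via (i) = (3/1)×1.452 = 4.356 mol
n(G) via (ii) = (2/1)×1.351 = 2.702 mol
total n(G) = 4.356 + 2.702 = 7.058 mol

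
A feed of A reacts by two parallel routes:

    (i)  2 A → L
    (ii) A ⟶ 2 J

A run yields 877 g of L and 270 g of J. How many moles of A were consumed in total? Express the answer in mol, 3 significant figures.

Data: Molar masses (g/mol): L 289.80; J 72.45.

7.92 mol

n(L) = 877 / 289.80 = 3.026 mol
n(J) = 270 / 72.45 = 3.727 mol
n(A) via (i) = (2/1)×3.026 = 6.052 mol
n(A) via (ii) = (1/2)×3.727 = 1.864 mol
total n(A) = 6.052 + 1.864 = 7.916 mol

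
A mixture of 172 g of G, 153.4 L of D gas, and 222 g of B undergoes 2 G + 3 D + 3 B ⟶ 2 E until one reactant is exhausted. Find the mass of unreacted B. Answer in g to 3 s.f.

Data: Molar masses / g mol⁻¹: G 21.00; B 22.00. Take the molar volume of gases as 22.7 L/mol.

73.3 g

n(G) = 172.0 / 21.00 = 8.190 mol
n(D) = 153.4 / 22.7 = 6.758 mol
n(B) = 222.0 / 22.00 = 10.09 mol
n/ν → G: 4.095, D: 2.253, B: 3.363; D is limiting.
B consumed = (3/3) × 6.758 = 6.758 mol
B remaining = 10.09 − 6.758 = 3.332 mol
mass = 3.332 × 22.00 = 73.30 g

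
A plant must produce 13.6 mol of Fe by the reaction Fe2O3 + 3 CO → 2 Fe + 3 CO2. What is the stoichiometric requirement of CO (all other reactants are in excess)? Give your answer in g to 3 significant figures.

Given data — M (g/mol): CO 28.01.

n(Fe) = 13.60 mol
n(CO) = (3/2) × 13.60 = 20.40 mol
mass = 20.40 × 28.01 = 571.4 g

571 g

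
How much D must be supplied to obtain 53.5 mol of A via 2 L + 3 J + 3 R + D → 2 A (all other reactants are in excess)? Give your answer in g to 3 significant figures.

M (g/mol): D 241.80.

6470 g

n(A) = 53.50 mol
n(D) = (1/2) × 53.50 = 26.75 mol
mass = 26.75 × 241.80 = 6468 g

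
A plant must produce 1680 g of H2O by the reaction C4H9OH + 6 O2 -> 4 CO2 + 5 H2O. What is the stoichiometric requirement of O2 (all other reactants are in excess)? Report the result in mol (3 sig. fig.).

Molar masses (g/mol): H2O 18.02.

n(H2O) = 1680 / 18.02 = 93.23 mol
n(O2) = (6/5) × 93.23 = 111.9 mol

112 mol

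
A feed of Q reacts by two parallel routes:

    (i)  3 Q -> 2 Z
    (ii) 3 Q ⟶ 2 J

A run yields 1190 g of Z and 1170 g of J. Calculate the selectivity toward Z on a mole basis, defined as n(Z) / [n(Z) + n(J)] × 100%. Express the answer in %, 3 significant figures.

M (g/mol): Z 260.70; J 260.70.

50.4 %

n(Z) = 1190 / 260.70 = 4.565 mol
n(J) = 1170 / 260.70 = 4.488 mol
selectivity = 4.565/(4.565+4.488) × 100 = 50.43 %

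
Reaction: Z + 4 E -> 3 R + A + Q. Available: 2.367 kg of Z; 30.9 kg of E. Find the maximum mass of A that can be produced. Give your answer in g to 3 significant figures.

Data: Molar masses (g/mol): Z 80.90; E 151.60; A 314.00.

n(Z) = 2.367×1000 / 80.90 = 29.26 mol
n(E) = 30.90×1000 / 151.60 = 203.8 mol
n/ν for Z = 29.26/1 = 29.26
n/ν for E = 203.8/4 = 50.95
Smallest n/ν is Z → limiting reagent.
n(A) = (1/1) × 29.26 = 29.26 mol
mass = 29.26 × 314.00 = 9188 g

9190 g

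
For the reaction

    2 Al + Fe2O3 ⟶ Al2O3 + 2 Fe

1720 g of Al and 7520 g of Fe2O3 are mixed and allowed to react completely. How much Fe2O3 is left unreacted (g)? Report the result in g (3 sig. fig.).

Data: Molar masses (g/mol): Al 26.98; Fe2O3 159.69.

n(Al) = 1720 / 26.98 = 63.75 mol
n(Fe2O3) = 7520 / 159.69 = 47.09 mol
n/ν for Al = 63.75/2 = 31.88
n/ν for Fe2O3 = 47.09/1 = 47.09
Smallest n/ν is Al → limiting reagent.
Fe2O3 consumed = (1/2) × 63.75 = 31.88 mol
Fe2O3 remaining = 47.09 − 31.88 = 15.21 mol
mass = 15.21 × 159.69 = 2429 g

2430 g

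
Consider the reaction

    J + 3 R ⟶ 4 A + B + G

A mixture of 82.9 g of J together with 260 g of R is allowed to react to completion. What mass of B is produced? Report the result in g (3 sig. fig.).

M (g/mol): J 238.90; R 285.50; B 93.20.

n(J) = 82.90 / 238.90 = 0.3470 mol
n(R) = 260.0 / 285.50 = 0.9107 mol
n/ν for J = 0.3470/1 = 0.3470
n/ν for R = 0.9107/3 = 0.3036
Smallest n/ν is R → limiting reagent.
n(B) = (1/3) × 0.9107 = 0.3036 mol
mass = 0.3036 × 93.20 = 28.30 g

28.3 g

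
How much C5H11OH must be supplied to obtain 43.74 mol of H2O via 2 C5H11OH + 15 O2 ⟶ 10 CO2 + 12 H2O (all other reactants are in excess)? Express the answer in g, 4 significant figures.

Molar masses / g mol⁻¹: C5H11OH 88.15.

642.6 g

n(H2O) = 43.74 mol
n(C5H11OH) = (2/12) × 43.74 = 7.290 mol
mass = 7.290 × 88.15 = 642.6 g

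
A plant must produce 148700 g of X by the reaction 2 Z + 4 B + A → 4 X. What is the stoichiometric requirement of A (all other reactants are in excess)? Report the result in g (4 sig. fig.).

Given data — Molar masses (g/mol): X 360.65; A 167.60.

17280 g

n(X) = 148700 / 360.65 = 412.3 mol
n(A) = (1/4) × 412.3 = 103.1 mol
mass = 103.1 × 167.60 = 17280 g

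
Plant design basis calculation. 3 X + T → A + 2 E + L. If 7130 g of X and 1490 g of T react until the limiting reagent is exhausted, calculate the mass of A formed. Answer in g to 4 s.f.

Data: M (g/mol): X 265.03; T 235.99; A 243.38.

n(X) = 7130 / 265.03 = 26.90 mol
n(T) = 1490 / 235.99 = 6.314 mol
n/ν for X = 26.90/3 = 8.967
n/ν for T = 6.314/1 = 6.314
Smallest n/ν is T → limiting reagent.
n(A) = (1/1) × 6.314 = 6.314 mol
mass = 6.314 × 243.38 = 1537 g

1537 g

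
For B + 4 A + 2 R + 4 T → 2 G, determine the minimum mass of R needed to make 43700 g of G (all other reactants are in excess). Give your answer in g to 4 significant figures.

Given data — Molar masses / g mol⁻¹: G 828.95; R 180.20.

n(G) = 43700 / 828.95 = 52.72 mol
n(R) = (2/2) × 52.72 = 52.72 mol
mass = 52.72 × 180.20 = 9500 g

9500 g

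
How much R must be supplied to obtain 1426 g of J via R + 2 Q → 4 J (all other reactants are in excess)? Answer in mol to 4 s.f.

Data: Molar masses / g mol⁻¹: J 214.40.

n(J) = 1426 / 214.40 = 6.651 mol
n(R) = (1/4) × 6.651 = 1.663 mol

1.663 mol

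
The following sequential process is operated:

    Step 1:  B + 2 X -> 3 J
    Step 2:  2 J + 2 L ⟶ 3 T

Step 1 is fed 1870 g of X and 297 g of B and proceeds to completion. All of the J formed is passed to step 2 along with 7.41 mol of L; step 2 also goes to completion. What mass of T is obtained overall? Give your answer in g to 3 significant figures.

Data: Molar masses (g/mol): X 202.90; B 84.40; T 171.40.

Step 1:
n(X) = 1870 / 202.90 = 9.216 mol
n(B) = 297.0 / 84.40 = 3.519 mol
n/ν for X = 9.216/2 = 4.608
n/ν for B = 3.519/1 = 3.519
Smallest n/ν is B → limiting reagent.
n(J) produced = (3/1) × 3.519 = 10.56 mol
Step 2:
n(J) available = 10.56 mol
n(L) = 7.410 mol
n/ν for J = 10.56/2 = 5.280
n/ν for L = 7.410/2 = 3.705
Smallest n/ν is L → limiting reagent.
n(T) = (3/2) × 7.410 = 11.12 mol
mass = 11.12 × 171.40 = 1906 g

1910 g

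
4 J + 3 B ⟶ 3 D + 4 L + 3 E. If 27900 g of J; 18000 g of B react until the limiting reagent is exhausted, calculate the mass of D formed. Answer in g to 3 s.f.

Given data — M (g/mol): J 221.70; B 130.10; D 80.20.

7570 g

n(J) = 27900 / 221.70 = 125.8 mol
n(B) = 18000 / 130.10 = 138.4 mol
n/ν → J: 31.45, B: 46.13; J is limiting.
n(D) = (3/4) × 125.8 = 94.35 mol
mass = 94.35 × 80.20 = 7567 g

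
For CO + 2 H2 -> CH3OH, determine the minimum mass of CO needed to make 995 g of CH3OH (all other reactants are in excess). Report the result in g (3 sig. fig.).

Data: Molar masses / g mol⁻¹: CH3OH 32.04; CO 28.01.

870 g

n(CH3OH) = 995 / 32.04 = 31.05 mol
n(CO) = (1/1) × 31.05 = 31.05 mol
mass = 31.05 × 28.01 = 869.7 g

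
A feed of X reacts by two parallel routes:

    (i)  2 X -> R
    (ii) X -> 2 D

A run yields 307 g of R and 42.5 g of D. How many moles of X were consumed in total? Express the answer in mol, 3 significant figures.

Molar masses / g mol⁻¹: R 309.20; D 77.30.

n(R) = 307 / 309.20 = 0.9929 mol
n(D) = 42.5 / 77.30 = 0.5498 mol
n(X) via (i) = (2/1)×0.9929 = 1.986 mol
n(X) via (ii) = (1/2)×0.5498 = 0.2749 mol
total n(X) = 1.986 + 0.2749 = 2.261 mol

2.26 mol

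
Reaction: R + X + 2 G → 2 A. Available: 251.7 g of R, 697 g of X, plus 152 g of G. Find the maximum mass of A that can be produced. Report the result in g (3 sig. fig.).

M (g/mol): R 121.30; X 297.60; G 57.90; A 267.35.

702 g

n(R) = 251.7 / 121.30 = 2.075 mol
n(X) = 697.0 / 297.60 = 2.342 mol
n(G) = 152.0 / 57.90 = 2.625 mol
n/ν for R = 2.075/1 = 2.075
n/ν for X = 2.342/1 = 2.342
n/ν for G = 2.625/2 = 1.313
Smallest n/ν is G → limiting reagent.
n(A) = (2/2) × 2.625 = 2.625 mol
mass = 2.625 × 267.35 = 701.8 g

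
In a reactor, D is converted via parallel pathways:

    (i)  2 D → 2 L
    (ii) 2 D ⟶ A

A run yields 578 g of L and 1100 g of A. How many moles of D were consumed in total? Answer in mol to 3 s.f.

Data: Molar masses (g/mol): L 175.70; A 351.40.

n(L) = 578 / 175.70 = 3.290 mol
n(A) = 1100 / 351.40 = 3.130 mol
n(D) via (i) = (2/2)×3.290 = 3.290 mol
n(D) via (ii) = (2/1)×3.130 = 6.260 mol
total n(D) = 3.290 + 6.260 = 9.550 mol

9.55 mol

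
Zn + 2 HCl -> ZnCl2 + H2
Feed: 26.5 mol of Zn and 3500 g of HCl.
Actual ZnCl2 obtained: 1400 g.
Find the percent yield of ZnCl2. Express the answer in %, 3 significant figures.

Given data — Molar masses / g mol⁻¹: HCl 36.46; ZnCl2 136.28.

n(Zn) = 26.50 mol
n(HCl) = 3500 / 36.46 = 96.00 mol
n/ν for Zn = 26.50/1 = 26.50
n/ν for HCl = 96.00/2 = 48.00
Smallest n/ν is Zn → limiting reagent.
theoretical n(ZnCl2) = (1/1) × 26.50 = 26.50 mol → 3611 g
% yield = 1400 / 3611 × 100 = 38.77 %

38.8 %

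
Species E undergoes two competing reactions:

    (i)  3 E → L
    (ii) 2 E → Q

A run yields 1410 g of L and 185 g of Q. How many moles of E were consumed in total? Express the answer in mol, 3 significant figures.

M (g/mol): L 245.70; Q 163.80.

n(L) = 1410 / 245.70 = 5.739 mol
n(Q) = 185 / 163.80 = 1.129 mol
n(E) via (i) = (3/1)×5.739 = 17.22 mol
n(E) via (ii) = (2/1)×1.129 = 2.258 mol
total n(E) = 17.22 + 2.258 = 19.48 mol

19.5 mol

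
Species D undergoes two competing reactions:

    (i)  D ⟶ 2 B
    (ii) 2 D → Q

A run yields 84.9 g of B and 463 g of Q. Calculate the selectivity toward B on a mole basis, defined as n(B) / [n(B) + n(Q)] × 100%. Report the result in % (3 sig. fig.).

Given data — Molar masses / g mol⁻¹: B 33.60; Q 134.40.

n(B) = 84.9 / 33.60 = 2.527 mol
n(Q) = 463 / 134.40 = 3.445 mol
selectivity = 2.527/(2.527+3.445) × 100 = 42.31 %

42.3 %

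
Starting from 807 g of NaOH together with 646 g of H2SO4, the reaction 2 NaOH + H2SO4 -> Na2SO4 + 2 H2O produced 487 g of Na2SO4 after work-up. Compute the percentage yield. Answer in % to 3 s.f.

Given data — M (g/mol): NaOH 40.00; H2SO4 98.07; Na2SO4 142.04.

52.1 %

n(NaOH) = 807.0 / 40.00 = 20.18 mol
n(H2SO4) = 646.0 / 98.07 = 6.587 mol
n/ν → NaOH: 10.09, H2SO4: 6.587; H2SO4 is limiting.
theoretical n(Na2SO4) = (1/1) × 6.587 = 6.587 mol → 935.6 g
% yield = 487 / 935.6 × 100 = 52.05 %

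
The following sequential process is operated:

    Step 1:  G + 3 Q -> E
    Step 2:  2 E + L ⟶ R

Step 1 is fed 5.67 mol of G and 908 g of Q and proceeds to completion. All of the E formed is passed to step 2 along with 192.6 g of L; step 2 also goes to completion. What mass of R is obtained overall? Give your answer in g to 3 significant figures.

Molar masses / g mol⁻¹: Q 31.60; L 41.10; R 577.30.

Step 1:
n(G) = 5.670 mol
n(Q) = 908.0 / 31.60 = 28.73 mol
n/ν for G = 5.670/1 = 5.670
n/ν for Q = 28.73/3 = 9.577
Smallest n/ν is G → limiting reagent.
n(E) produced = (1/1) × 5.670 = 5.670 mol
Step 2:
n(E) available = 5.670 mol
n(L) = 192.6 / 41.10 = 4.686 mol
n/ν for E = 5.670/2 = 2.835
n/ν for L = 4.686/1 = 4.686
Smallest n/ν is E → limiting reagent.
n(R) = (1/2) × 5.670 = 2.835 mol
mass = 2.835 × 577.30 = 1637 g

1640 g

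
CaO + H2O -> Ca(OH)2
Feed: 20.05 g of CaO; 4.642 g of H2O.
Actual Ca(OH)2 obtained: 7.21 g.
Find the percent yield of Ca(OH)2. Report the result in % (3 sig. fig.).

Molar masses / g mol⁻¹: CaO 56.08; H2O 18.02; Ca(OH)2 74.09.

n(CaO) = 20.05 / 56.08 = 0.3575 mol
n(H2O) = 4.642 / 18.02 = 0.2576 mol
n/ν for CaO = 0.3575/1 = 0.3575
n/ν for H2O = 0.2576/1 = 0.2576
Smallest n/ν is H2O → limiting reagent.
theoretical n(Ca(OH)2) = (1/1) × 0.2576 = 0.2576 mol → 19.09 g
% yield = 7.21 / 19.09 × 100 = 37.77 %

37.8 %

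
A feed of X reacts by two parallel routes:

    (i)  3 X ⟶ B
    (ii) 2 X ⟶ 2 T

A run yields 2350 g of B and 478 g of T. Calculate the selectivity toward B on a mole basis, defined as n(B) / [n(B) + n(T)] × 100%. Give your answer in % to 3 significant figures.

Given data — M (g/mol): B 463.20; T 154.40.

n(B) = 2350 / 463.20 = 5.073 mol
n(T) = 478 / 154.40 = 3.096 mol
selectivity = 5.073/(5.073+3.096) × 100 = 62.10 %

62.1 %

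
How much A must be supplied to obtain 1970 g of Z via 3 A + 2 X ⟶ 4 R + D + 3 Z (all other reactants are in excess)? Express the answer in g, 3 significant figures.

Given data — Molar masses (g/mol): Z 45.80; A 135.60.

n(Z) = 1970 / 45.80 = 43.01 mol
n(A) = (3/3) × 43.01 = 43.01 mol
mass = 43.01 × 135.60 = 5832 g

5830 g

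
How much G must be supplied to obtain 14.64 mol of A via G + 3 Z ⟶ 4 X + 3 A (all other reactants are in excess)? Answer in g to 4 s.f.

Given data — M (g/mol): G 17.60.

85.89 g

n(A) = 14.64 mol
n(G) = (1/3) × 14.64 = 4.880 mol
mass = 4.880 × 17.60 = 85.89 g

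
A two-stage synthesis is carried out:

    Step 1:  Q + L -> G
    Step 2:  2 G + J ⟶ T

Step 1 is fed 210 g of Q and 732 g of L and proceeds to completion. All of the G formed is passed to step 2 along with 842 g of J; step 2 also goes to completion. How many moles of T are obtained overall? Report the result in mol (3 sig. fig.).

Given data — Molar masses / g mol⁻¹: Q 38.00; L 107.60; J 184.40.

Step 1:
n(Q) = 210.0 / 38.00 = 5.526 mol
n(L) = 732.0 / 107.60 = 6.803 mol
n/ν for Q = 5.526/1 = 5.526
n/ν for L = 6.803/1 = 6.803
Smallest n/ν is Q → limiting reagent.
n(G) produced = (1/1) × 5.526 = 5.526 mol
Step 2:
n(G) available = 5.526 mol
n(J) = 842.0 / 184.40 = 4.566 mol
n/ν for G = 5.526/2 = 2.763
n/ν for J = 4.566/1 = 4.566
Smallest n/ν is G → limiting reagent.
n(T) = (1/2) × 5.526 = 2.763 mol

2.76 mol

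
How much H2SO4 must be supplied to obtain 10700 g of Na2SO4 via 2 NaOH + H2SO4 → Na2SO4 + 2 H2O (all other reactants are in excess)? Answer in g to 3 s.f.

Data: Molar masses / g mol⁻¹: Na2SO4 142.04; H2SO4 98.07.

7390 g

n(Na2SO4) = 10700 / 142.04 = 75.33 mol
n(H2SO4) = (1/1) × 75.33 = 75.33 mol
mass = 75.33 × 98.07 = 7388 g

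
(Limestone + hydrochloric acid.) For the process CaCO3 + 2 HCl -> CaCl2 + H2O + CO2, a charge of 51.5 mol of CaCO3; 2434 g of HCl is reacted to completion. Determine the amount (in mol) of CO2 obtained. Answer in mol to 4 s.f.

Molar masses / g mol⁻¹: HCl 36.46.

33.38 mol

n(CaCO3) = 51.50 mol
n(HCl) = 2434 / 36.46 = 66.76 mol
n/ν for CaCO3 = 51.50/1 = 51.50
n/ν for HCl = 66.76/2 = 33.38
Smallest n/ν is HCl → limiting reagent.
n(CO2) = (1/2) × 66.76 = 33.38 mol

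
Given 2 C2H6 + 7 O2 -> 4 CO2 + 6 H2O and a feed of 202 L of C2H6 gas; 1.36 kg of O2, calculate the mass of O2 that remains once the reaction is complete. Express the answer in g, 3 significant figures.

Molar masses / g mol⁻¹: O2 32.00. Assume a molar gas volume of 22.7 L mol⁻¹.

n(C2H6) = 202.0 / 22.7 = 8.899 mol
n(O2) = 1.360×1000 / 32.00 = 42.50 mol
n/ν for C2H6 = 8.899/2 = 4.450
n/ν for O2 = 42.50/7 = 6.071
Smallest n/ν is C2H6 → limiting reagent.
O2 consumed = (7/2) × 8.899 = 31.15 mol
O2 remaining = 42.50 − 31.15 = 11.35 mol
mass = 11.35 × 32.00 = 363.2 g

363 g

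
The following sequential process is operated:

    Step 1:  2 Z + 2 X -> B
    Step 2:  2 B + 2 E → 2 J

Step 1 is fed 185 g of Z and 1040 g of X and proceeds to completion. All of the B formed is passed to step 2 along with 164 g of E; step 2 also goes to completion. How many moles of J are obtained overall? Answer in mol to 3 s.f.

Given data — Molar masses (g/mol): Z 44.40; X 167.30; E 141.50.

1.16 mol

Step 1:
n(Z) = 185.0 / 44.40 = 4.167 mol
n(X) = 1040 / 167.30 = 6.216 mol
n/ν → Z: 2.084, X: 3.108; Z is limiting.
n(B) produced = (1/2) × 4.167 = 2.084 mol
Step 2:
n(B) available = 2.084 mol
n(E) = 164.0 / 141.50 = 1.159 mol
n/ν → B: 1.042, E: 0.5795; E is limiting.
n(J) = (2/2) × 1.159 = 1.159 mol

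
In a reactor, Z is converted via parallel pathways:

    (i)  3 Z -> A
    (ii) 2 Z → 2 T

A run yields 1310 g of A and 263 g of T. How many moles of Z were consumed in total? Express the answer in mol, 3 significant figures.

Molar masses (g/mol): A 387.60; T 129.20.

12.2 mol

n(A) = 1310 / 387.60 = 3.380 mol
n(T) = 263 / 129.20 = 2.036 mol
n(Z) via (i) = (3/1)×3.380 = 10.14 mol
n(Z) via (ii) = (2/2)×2.036 = 2.036 mol
total n(Z) = 10.14 + 2.036 = 12.18 mol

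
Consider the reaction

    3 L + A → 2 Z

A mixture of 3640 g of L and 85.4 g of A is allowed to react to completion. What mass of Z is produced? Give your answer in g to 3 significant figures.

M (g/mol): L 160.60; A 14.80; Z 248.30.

2870 g

n(L) = 3640 / 160.60 = 22.67 mol
n(A) = 85.40 / 14.80 = 5.770 mol
n/ν for L = 22.67/3 = 7.557
n/ν for A = 5.770/1 = 5.770
Smallest n/ν is A → limiting reagent.
n(Z) = (2/1) × 5.770 = 11.54 mol
mass = 11.54 × 248.30 = 2865 g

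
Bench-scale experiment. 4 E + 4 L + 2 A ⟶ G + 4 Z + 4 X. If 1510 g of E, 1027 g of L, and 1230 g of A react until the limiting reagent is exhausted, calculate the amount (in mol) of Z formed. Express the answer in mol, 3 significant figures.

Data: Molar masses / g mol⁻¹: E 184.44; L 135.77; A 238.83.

7.56 mol

n(E) = 1510 / 184.44 = 8.187 mol
n(L) = 1027 / 135.77 = 7.564 mol
n(A) = 1230 / 238.83 = 5.150 mol
n/ν for E = 8.187/4 = 2.047
n/ν for L = 7.564/4 = 1.891
n/ν for A = 5.150/2 = 2.575
Smallest n/ν is L → limiting reagent.
n(Z) = (4/4) × 7.564 = 7.564 mol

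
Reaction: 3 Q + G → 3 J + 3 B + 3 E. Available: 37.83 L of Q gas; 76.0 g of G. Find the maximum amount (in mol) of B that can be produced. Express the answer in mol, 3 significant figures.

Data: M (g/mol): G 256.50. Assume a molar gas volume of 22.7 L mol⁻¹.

0.889 mol

n(Q) = 37.83 / 22.7 = 1.667 mol
n(G) = 76.00 / 256.50 = 0.2963 mol
n/ν for Q = 1.667/3 = 0.5557
n/ν for G = 0.2963/1 = 0.2963
Smallest n/ν is G → limiting reagent.
n(B) = (3/1) × 0.2963 = 0.8889 mol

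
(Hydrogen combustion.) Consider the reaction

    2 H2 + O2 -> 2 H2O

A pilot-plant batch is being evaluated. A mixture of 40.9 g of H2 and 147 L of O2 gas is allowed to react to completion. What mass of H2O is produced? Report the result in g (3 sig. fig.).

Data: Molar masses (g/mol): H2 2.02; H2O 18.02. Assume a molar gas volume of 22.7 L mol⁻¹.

233 g

n(H2) = 40.90 / 2.02 = 20.25 mol
n(O2) = 147.0 / 22.7 = 6.476 mol
n/ν → H2: 10.13, O2: 6.476; O2 is limiting.
n(H2O) = (2/1) × 6.476 = 12.95 mol
mass = 12.95 × 18.02 = 233.4 g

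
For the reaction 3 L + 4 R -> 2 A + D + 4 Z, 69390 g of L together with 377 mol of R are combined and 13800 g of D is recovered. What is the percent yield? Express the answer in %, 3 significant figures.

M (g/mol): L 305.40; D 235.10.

77.5 %

n(L) = 69390 / 305.40 = 227.2 mol
n(R) = 377.0 mol
n/ν for L = 227.2/3 = 75.73
n/ν for R = 377.0/4 = 94.25
Smallest n/ν is L → limiting reagent.
theoretical n(D) = (1/3) × 227.2 = 75.73 mol → 17800 g
% yield = 13800 / 17800 × 100 = 77.53 %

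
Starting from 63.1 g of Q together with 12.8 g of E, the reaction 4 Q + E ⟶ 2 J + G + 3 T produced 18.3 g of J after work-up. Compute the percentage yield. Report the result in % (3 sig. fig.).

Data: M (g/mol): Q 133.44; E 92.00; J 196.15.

39.5 %

n(Q) = 63.10 / 133.44 = 0.4729 mol
n(E) = 12.80 / 92.00 = 0.1391 mol
n/ν → Q: 0.1182, E: 0.1391; Q is limiting.
theoretical n(J) = (2/4) × 0.4729 = 0.2365 mol → 46.39 g
% yield = 18.3 / 46.39 × 100 = 39.45 %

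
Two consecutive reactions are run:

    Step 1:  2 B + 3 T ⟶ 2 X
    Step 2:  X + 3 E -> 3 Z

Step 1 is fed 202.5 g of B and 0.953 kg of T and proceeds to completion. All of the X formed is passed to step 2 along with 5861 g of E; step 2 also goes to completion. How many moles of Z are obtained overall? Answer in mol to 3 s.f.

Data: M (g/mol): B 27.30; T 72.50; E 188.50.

22.3 mol

Step 1:
n(B) = 202.5 / 27.30 = 7.418 mol
n(T) = 0.9530×1000 / 72.50 = 13.14 mol
n/ν for B = 7.418/2 = 3.709
n/ν for T = 13.14/3 = 4.380
Smallest n/ν is B → limiting reagent.
n(X) produced = (2/2) × 7.418 = 7.418 mol
Step 2:
n(X) available = 7.418 mol
n(E) = 5861 / 188.50 = 31.09 mol
n/ν for X = 7.418/1 = 7.418
n/ν for E = 31.09/3 = 10.36
Smallest n/ν is X → limiting reagent.
n(Z) = (3/1) × 7.418 = 22.25 mol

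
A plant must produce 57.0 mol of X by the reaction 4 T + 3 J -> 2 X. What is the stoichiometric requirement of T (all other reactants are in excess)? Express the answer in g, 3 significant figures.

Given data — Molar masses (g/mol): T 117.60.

13400 g

n(X) = 57.00 mol
n(T) = (4/2) × 57.00 = 114.0 mol
mass = 114.0 × 117.60 = 13410 g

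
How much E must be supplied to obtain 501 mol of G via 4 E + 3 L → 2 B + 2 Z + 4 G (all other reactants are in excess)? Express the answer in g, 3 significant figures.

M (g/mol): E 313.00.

157000 g

n(G) = 501.0 mol
n(E) = (4/4) × 501.0 = 501.0 mol
mass = 501.0 × 313.00 = 156800 g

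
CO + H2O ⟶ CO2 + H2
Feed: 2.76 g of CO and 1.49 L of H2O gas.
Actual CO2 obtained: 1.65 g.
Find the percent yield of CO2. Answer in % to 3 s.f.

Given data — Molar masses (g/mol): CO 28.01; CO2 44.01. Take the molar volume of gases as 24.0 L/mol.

n(CO) = 2.760 / 28.01 = 0.09854 mol
n(H2O) = 1.490 / 24.0 = 0.06208 mol
n/ν → CO: 0.09854, H2O: 0.06208; H2O is limiting.
theoretical n(CO2) = (1/1) × 0.06208 = 0.06208 mol → 2.732 g
% yield = 1.65 / 2.732 × 100 = 60.40 %

60.4 %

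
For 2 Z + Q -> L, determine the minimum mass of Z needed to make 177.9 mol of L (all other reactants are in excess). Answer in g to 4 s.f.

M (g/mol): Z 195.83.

n(L) = 177.9 mol
n(Z) = (2/1) × 177.9 = 355.8 mol
mass = 355.8 × 195.83 = 69680 g

69680 g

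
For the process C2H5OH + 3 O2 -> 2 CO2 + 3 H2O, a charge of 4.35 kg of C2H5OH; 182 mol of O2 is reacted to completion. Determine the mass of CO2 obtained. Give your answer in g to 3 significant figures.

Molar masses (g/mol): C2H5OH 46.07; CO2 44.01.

n(C2H5OH) = 4.350×1000 / 46.07 = 94.42 mol
n(O2) = 182.0 mol
n/ν for C2H5OH = 94.42/1 = 94.42
n/ν for O2 = 182.0/3 = 60.67
Smallest n/ν is O2 → limiting reagent.
n(CO2) = (2/3) × 182.0 = 121.3 mol
mass = 121.3 × 44.01 = 5338 g

5340 g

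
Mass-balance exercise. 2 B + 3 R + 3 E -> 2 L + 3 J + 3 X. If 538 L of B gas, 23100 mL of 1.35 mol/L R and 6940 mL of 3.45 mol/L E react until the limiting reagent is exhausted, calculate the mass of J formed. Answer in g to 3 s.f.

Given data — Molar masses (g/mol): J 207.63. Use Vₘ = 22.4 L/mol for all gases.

n(B) = 538.0 / 22.4 = 24.02 mol
n(R) = 1.35 × 23100/1000 = 31.19 mol
n(E) = 3.45 × 6940/1000 = 23.94 mol
n/ν for B = 24.02/2 = 12.01
n/ν for R = 31.19/3 = 10.40
n/ν for E = 23.94/3 = 7.980
Smallest n/ν is E → limiting reagent.
n(J) = (3/3) × 23.94 = 23.94 mol
mass = 23.94 × 207.63 = 4971 g

4970 g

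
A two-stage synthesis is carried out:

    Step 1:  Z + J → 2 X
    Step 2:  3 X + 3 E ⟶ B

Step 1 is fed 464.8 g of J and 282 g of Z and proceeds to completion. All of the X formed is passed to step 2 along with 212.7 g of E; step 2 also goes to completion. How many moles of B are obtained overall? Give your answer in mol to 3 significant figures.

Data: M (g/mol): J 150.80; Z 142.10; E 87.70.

Step 1:
n(J) = 464.8 / 150.80 = 3.082 mol
n(Z) = 282.0 / 142.10 = 1.985 mol
n/ν → J: 3.082, Z: 1.985; Z is limiting.
n(X) produced = (2/1) × 1.985 = 3.970 mol
Step 2:
n(X) available = 3.970 mol
n(E) = 212.7 / 87.70 = 2.425 mol
n/ν → X: 1.323, E: 0.8083; E is limiting.
n(B) = (1/3) × 2.425 = 0.8083 mol

0.808 mol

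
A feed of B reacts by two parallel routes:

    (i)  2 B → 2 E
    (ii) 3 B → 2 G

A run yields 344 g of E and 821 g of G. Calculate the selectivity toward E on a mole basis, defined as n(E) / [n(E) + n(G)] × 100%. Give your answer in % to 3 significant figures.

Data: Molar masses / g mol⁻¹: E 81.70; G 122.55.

38.6 %

n(E) = 344 / 81.70 = 4.211 mol
n(G) = 821 / 122.55 = 6.699 mol
selectivity = 4.211/(4.211+6.699) × 100 = 38.60 %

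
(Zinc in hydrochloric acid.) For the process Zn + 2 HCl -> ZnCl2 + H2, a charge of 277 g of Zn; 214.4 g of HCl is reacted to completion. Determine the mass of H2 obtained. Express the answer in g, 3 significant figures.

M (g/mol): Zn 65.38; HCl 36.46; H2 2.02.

5.94 g

n(Zn) = 277.0 / 65.38 = 4.237 mol
n(HCl) = 214.4 / 36.46 = 5.880 mol
n/ν for Zn = 4.237/1 = 4.237
n/ν for HCl = 5.880/2 = 2.940
Smallest n/ν is HCl → limiting reagent.
n(H2) = (1/2) × 5.880 = 2.940 mol
mass = 2.940 × 2.02 = 5.939 g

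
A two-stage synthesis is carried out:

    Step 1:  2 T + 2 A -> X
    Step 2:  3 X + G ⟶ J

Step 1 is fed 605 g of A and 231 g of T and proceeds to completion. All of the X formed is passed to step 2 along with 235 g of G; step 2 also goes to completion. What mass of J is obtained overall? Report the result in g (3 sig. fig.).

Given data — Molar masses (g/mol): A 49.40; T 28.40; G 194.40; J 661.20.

Step 1:
n(A) = 605.0 / 49.40 = 12.25 mol
n(T) = 231.0 / 28.40 = 8.134 mol
n/ν → A: 6.125, T: 4.067; T is limiting.
n(X) produced = (1/2) × 8.134 = 4.067 mol
Step 2:
n(X) available = 4.067 mol
n(G) = 235.0 / 194.40 = 1.209 mol
n/ν → X: 1.356, G: 1.209; G is limiting.
n(J) = (1/1) × 1.209 = 1.209 mol
mass = 1.209 × 661.20 = 799.4 g

799 g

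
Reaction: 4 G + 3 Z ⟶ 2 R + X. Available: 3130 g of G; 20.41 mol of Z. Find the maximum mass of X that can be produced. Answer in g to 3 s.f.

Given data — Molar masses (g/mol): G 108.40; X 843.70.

5740 g

n(G) = 3130 / 108.40 = 28.87 mol
n(Z) = 20.41 mol
n/ν → G: 7.218, Z: 6.803; Z is limiting.
n(X) = (1/3) × 20.41 = 6.803 mol
mass = 6.803 × 843.70 = 5740 g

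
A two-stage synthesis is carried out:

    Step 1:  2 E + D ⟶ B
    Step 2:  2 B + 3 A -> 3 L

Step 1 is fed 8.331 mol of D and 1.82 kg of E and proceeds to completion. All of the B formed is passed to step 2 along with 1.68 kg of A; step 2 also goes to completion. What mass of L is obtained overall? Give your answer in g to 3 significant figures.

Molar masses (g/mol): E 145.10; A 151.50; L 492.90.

4640 g

Step 1:
n(D) = 8.331 mol
n(E) = 1.820×1000 / 145.10 = 12.54 mol
n/ν → D: 8.331, E: 6.270; E is limiting.
n(B) produced = (1/2) × 12.54 = 6.270 mol
Step 2:
n(B) available = 6.270 mol
n(A) = 1.680×1000 / 151.50 = 11.09 mol
n/ν → B: 3.135, A: 3.697; B is limiting.
n(L) = (3/2) × 6.270 = 9.405 mol
mass = 9.405 × 492.90 = 4636 g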